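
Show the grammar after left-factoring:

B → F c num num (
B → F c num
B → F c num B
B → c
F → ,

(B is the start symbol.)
B → F c num B'
B' → num (
B' → ε
B' → B
B → c
F → ,

Left-factoring transforms A → αβ₁ | αβ₂ into A → αA' and A' → β₁ | β₂
(α is the longest common prefix among the alternatives). Repeat until
no nonterminal has two alternatives with a common prefix.

Round 1: B has alternatives sharing prefix 'F c num'. Introduce B': B → F c num B'
  Add: B' → num (
  Add: B' → ε
  Add: B' → B

No remaining common prefixes — done.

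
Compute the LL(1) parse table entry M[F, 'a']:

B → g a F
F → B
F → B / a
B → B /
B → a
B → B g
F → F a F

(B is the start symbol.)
To find M[F, 'a'], we find productions for F where 'a' is in the predict set (PREDICT(N → α) = (FIRST(α) \ {ε}) ∪ (FOLLOW(N) if α ⇒* ε)).

Relevant sets:
  FIRST(B) = { 'a', 'g' }
  FIRST(F) = { 'a', 'g' }

F → B: PREDICT = { 'a', 'g' }
  'a' is in predict set, so this production goes in M[F, 'a']
F → B / a: PREDICT = { 'a', 'g' }
  'a' is in predict set, so this production goes in M[F, 'a']
F → F a F: PREDICT = { 'a', 'g' }
  'a' is in predict set, so this production goes in M[F, 'a']

M[F, 'a'] = F → B, F → B / a, F → F a F  (a multiply-defined cell — the grammar is not LL(1))

Answer: F → B, F → B / a, F → F a F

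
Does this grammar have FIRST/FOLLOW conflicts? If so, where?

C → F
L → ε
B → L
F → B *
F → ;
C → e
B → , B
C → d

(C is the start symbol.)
No FIRST/FOLLOW conflicts.

Nullable non-terminals: B, L.
FIRST sets used below: FIRST(L) = { ε }

B: nullable alternative(s) B → L; FOLLOW(B) = { '*' }
  B → L: FIRST \ {ε} = { } — this is the only nullable alternative, skip
  B → , B: FIRST \ {ε} = { ',' } — disjoint from FOLLOW(B)
L has a nullable alternative but only one production, so nothing to check.

C, F have no nullable alternative, so no FIRST/FOLLOW check is needed there.

No FIRST/FOLLOW conflicts found.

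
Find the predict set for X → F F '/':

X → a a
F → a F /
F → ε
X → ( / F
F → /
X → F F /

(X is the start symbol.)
{ '/', 'a' }

PREDICT(X → F F '/') = (FIRST(RHS) \ {ε}) ∪ (FOLLOW(X) if ε ∈ FIRST(RHS), i.e. RHS ⇒* ε)
FIRST(F) = { '/', 'a', ε }
FIRST(F F '/') = { '/', 'a' }
ε ∉ FIRST(F F '/'), so FOLLOW(X) is not added.
PREDICT(X → F F '/') = { '/', 'a' }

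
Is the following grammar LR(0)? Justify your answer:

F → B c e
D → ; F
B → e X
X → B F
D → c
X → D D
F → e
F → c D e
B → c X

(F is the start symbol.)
Augment with F' → F and build the canonical LR(0) collection (I0 = CLOSURE({[F' → . F]}), then GOTO on every symbol after a dot until no new states appear). It has 20 states:
  I0: { [B → . c X], [B → . e X], [F → . B c e], [F → . c D e], [F → . e], [F' → . F] }  — shift
  I1: { [F → B . c e] }  — shift
  I2: { [F' → F .] }  — accept
  I3: { [B → . c X], [B → . e X], [B → c . X], [D → . ; F], [D → . c], [F → c . D e], [X → . B F], [X → . D D] }  — shift
  I4: { [B → . c X], [B → . e X], [B → e . X], [D → . ; F], [D → . c], [F → e .], [X → . B F], [X → . D D] }  — shift, reduce
  I5: { [B → . c X], [B → . e X], [D → ; . F], [F → . B c e], [F → . c D e], [F → . e] }  — shift
  I6: { [B → . c X], [B → . e X], [F → . B c e], [F → . c D e], [F → . e], [X → B . F] }  — shift
  I7: { [D → . ; F], [D → . c], [X → D . D] }  — shift
  I8: { [B → e X .] }  — reduce
  I9: { [B → . c X], [B → . e X], [B → c . X], [D → . ; F], [D → . c], [D → c .], [X → . B F], [X → . D D] }  — shift, reduce
  I10: { [B → . c X], [B → . e X], [B → e . X], [D → . ; F], [D → . c], [X → . B F], [X → . D D] }  — shift
  I11: { [B → c X .] }  — reduce
  I12: { [X → D D .] }  — reduce
  I13: { [D → c .] }  — reduce
  I14: { [X → B F .] }  — reduce
  I15: { [D → ; F .] }  — reduce
  I16: { [D → . ; F], [D → . c], [F → c D . e], [X → D . D] }  — shift
  I17: { [F → c D e .] }  — reduce
  I18: { [F → B c . e] }  — shift
  I19: { [F → B c e .] }  — reduce

Conflict in state I4:
  Shift-reduce conflict between [F → e .] and [B → . c X]
So the grammar is NOT LR(0).

Answer: No. Shift-reduce conflict between [F → e .] and [B → . c X]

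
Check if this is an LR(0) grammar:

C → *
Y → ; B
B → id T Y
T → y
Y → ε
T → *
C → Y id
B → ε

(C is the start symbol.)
A grammar is LR(0) if no state in the canonical LR(0) collection has:
  - both a shift item (dot before a terminal) and a complete item (shift-reduce conflict), or
  - two or more complete items (reduce-reduce conflict; the accept item [C' → C .] counts as a complete item here).

Augment with C' → C and build the canonical LR(0) collection (I0 = CLOSURE({[C' → . C]}), then GOTO on every symbol after a dot until no new states appear). It has 12 states:
  I0: { [C → . *], [C → . Y id], [C' → . C], [Y → . ; B], [Y → .] }  — shift, reduce
  I1: { [C → * .] }  — reduce
  I2: { [B → . id T Y], [B → .], [Y → ; . B] }  — shift, reduce
  I3: { [C' → C .] }  — accept
  I4: { [C → Y . id] }  — shift
  I5: { [C → Y id .] }  — reduce
  I6: { [Y → ; B .] }  — reduce
  I7: { [B → id . T Y], [T → . *], [T → . y] }  — shift
  I8: { [T → * .] }  — reduce
  I9: { [B → id T . Y], [Y → . ; B], [Y → .] }  — shift, reduce
  I10: { [T → y .] }  — reduce
  I11: { [B → id T Y .] }  — reduce

Conflict in state I0:
  Shift-reduce conflict between [Y → .] and [C → . *]
So the grammar is NOT LR(0).

Answer: No. Shift-reduce conflict between [Y → .] and [C → . *]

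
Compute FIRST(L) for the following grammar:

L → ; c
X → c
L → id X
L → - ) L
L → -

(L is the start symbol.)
{ '-', ';', 'id' }

From L → ; c:
  - ';' is a terminal: add ';' and stop
From L → id X:
  - id is a terminal: add 'id' and stop
From L → - ) L:
  - '-' is a terminal: add '-' and stop
From L → -:
  - '-' is a terminal: add '-' and stop

Collecting: FIRST(L) = { '-', ';', 'id' }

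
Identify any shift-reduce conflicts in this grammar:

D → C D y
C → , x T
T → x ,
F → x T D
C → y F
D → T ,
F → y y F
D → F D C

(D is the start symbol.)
No shift-reduce conflicts

A shift-reduce conflict occurs when an LR(0) state has both:
  - a complete (reduce) item [A → α .] (dot at the end), and
  - a shift item [B → β . c γ] (dot before a terminal).

Augment with D' → D and build the canonical LR(0) collection (I0 = CLOSURE({[D' → . D]}), then GOTO on every symbol after a dot until no new states appear). It has 26 states:
  I0: { [C → . , x T], [C → . y F], [D → . C D y], [D → . F D C], [D → . T ,], [D' → . D], [F → . x T D], [F → . y y F], [T → . x ,] }  — shift
  I1: { [C → , . x T] }  — shift
  I2: { [C → . , x T], [C → . y F], [D → . C D y], [D → . F D C], [D → . T ,], [D → C . D y], [F → . x T D], [F → . y y F], [T → . x ,] }  — shift
  I3: { [D' → D .] }  — accept
  I4: { [C → . , x T], [C → . y F], [D → . C D y], [D → . F D C], [D → . T ,], [D → F . D C], [F → . x T D], [F → . y y F], [T → . x ,] }  — shift
  I5: { [D → T . ,] }  — shift
  I6: { [F → x . T D], [T → . x ,], [T → x . ,] }  — shift
  I7: { [C → y . F], [F → . x T D], [F → . y y F], [F → y . y F] }  — shift
  I8: { [C → y F .] }  — reduce
  I9: { [F → x . T D], [T → . x ,] }  — shift
  I10: { [F → . x T D], [F → . y y F], [F → y . y F], [F → y y . F] }  — shift
  I11: { [F → y y F .] }  — reduce
  I12: { [C → . , x T], [C → . y F], [D → . C D y], [D → . F D C], [D → . T ,], [F → . x T D], [F → . y y F], [F → x T . D], [T → . x ,] }  — shift
  I13: { [T → x . ,] }  — shift
  I14: { [T → x , .] }  — reduce
  I15: { [F → x T D .] }  — reduce
  I16: { [D → T , .] }  — reduce
  I17: { [C → . , x T], [C → . y F], [D → F D . C] }  — shift
  I18: { [D → F D C .] }  — reduce
  I19: { [C → y . F], [F → . x T D], [F → . y y F] }  — shift
  I20: { [F → y . y F] }  — shift
  I21: { [F → . x T D], [F → . y y F], [F → y y . F] }  — shift
  I22: { [D → C D . y] }  — shift
  I23: { [D → C D y .] }  — reduce
  I24: { [C → , x . T], [T → . x ,] }  — shift
  I25: { [C → , x T .] }  — reduce

No state contains both a complete item and a shift item.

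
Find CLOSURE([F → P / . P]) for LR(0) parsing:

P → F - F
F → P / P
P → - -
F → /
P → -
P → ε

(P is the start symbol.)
To compute CLOSURE, for each item [A → α.Bβ] where B is a non-terminal, add [B → .γ] for all productions B → γ; repeat for the newly added items until nothing changes.

Start with: [F → P / . P]
  [F → P / . P] has the dot before P: add [P → . F - F], [P → . - -], [P → . -], [P → .]
  [P → . F - F] has the dot before F: add [F → . P / P], [F → . /]
No further items can be added.

CLOSURE = { [F → . /], [F → . P / P], [F → P / . P], [P → . - -], [P → . -], [P → . F - F], [P → .] }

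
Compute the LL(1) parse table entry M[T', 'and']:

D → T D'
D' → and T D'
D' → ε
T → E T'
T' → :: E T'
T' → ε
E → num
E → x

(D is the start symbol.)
T' → ε

To find M[T', 'and'], we find productions for T' where 'and' is in the predict set (PREDICT(N → α) = (FIRST(α) \ {ε}) ∪ (FOLLOW(N) if α ⇒* ε)).

Relevant sets:
  FOLLOW(T') = { $, 'and' }

T' → :: E T': PREDICT = { '::' }
T' → ε: PREDICT = { $, 'and' }
  'and' is in predict set, so this production goes in M[T', 'and']

M[T', 'and'] = T' → ε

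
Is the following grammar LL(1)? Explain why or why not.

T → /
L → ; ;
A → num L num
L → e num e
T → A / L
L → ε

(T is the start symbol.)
Yes, the grammar is LL(1).

A grammar is LL(1) if for each non-terminal N with multiple productions, the predict sets of those productions are pairwise disjoint, where PREDICT(N → α) = (FIRST(α) \ {ε}) ∪ (FOLLOW(N) if α ⇒* ε).

Relevant sets:
  FIRST(A) = { 'num' }
  FOLLOW(L) = { $, 'num' }

For T:
  PREDICT(T → '/') = { '/' }
  PREDICT(T → A '/' L) = { 'num' }
For L:
  PREDICT(L → ';' ';') = { ';' }
  PREDICT(L → e num e) = { 'e' }
  PREDICT(L → ε) = { $, 'num' }
A has a single production, so nothing to check there.

All predict sets are disjoint. The grammar IS LL(1).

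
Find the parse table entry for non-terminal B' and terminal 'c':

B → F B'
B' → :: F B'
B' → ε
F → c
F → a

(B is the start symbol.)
To find M[B', 'c'], we find productions for B' where 'c' is in the predict set (PREDICT(N → α) = (FIRST(α) \ {ε}) ∪ (FOLLOW(N) if α ⇒* ε)).

Relevant sets:
  FOLLOW(B') = { $ }

B' → :: F B': PREDICT = { '::' }
B' → ε: PREDICT = { $ }

M[B', 'c'] is empty (no production applies)

Answer: Empty (error entry)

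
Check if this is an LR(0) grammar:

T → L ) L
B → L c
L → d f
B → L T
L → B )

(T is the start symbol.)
No. Shift-reduce conflict between [T → L ) L .] and [B → L . c]

A grammar is LR(0) if no state in the canonical LR(0) collection has:
  - both a shift item (dot before a terminal) and a complete item (shift-reduce conflict), or
  - two or more complete items (reduce-reduce conflict; the accept item [T' → T .] counts as a complete item here).

Augment with T' → T and build the canonical LR(0) collection (I0 = CLOSURE({[T' → . T]}), then GOTO on every symbol after a dot until no new states appear). It has 11 states:
  I0: { [B → . L T], [B → . L c], [L → . B )], [L → . d f], [T → . L ) L], [T' → . T] }  — shift
  I1: { [L → B . )] }  — shift
  I2: { [B → . L T], [B → . L c], [B → L . T], [B → L . c], [L → . B )], [L → . d f], [T → . L ) L], [T → L . ) L] }  — shift
  I3: { [T' → T .] }  — accept
  I4: { [L → d . f] }  — shift
  I5: { [L → d f .] }  — reduce
  I6: { [B → . L T], [B → . L c], [L → . B )], [L → . d f], [T → L ) . L] }  — shift
  I7: { [B → L T .] }  — reduce
  I8: { [B → L c .] }  — reduce
  I9: { [B → . L T], [B → . L c], [B → L . T], [B → L . c], [L → . B )], [L → . d f], [T → . L ) L], [T → L ) L .] }  — shift, reduce
  I10: { [L → B ) .] }  — reduce

Conflict in state I9:
  Shift-reduce conflict between [T → L ) L .] and [B → L . c]
So the grammar is NOT LR(0).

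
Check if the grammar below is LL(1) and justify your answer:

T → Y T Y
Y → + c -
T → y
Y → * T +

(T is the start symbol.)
Relevant sets:
  FIRST(Y) = { '*', '+' }

For T:
  PREDICT(T → Y T Y) = { '*', '+' }
  PREDICT(T → y) = { 'y' }
For Y:
  PREDICT(Y → '+' c '-') = { '+' }
  PREDICT(Y → '*' T '+') = { '*' }

All predict sets are disjoint. The grammar IS LL(1).

Answer: Yes, the grammar is LL(1).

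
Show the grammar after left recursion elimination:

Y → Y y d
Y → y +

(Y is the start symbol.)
Y is directly left-recursive. The standard transformation for
  A → A α₁ | ... | A α_m | β₁ | ... | β_n
is
  A  → β₁ A' | ... | β_n A'
  A' → α₁ A' | ... | α_m A' | ε

Y → y + becomes Y → y + Y'
Y → Y y d becomes Y' → y d Y'
Add Y' → ε

Resulting grammar:
Y → y + Y'
Y' → y d Y'
Y' → ε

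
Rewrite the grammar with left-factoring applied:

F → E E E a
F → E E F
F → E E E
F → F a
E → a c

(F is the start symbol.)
F → E E F'
F' → E F''
F'' → a
F'' → ε
F' → F
F → F a
E → a c

Left-factoring transforms A → αβ₁ | αβ₂ into A → αA' and A' → β₁ | β₂
(α is the longest common prefix among the alternatives). Repeat until
no nonterminal has two alternatives with a common prefix.

Round 1: F has alternatives sharing prefix 'E E'. Introduce F': F → E E F'
  Add: F' → E a
  Add: F' → F
  Add: F' → E

Round 2: F' has alternatives sharing prefix 'E'. Introduce F'': F' → E F''
  Add: F'' → a
  Add: F'' → ε

No remaining common prefixes — done.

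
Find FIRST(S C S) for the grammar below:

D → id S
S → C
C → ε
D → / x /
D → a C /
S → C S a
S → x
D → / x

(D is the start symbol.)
{ 'a', 'x', ε }

FIRST sets of the non-terminals involved (from the grammar, by fixed-point iteration):
  FIRST(S) = { 'a', 'x', ε }
  FIRST(C) = { ε }

To compute FIRST(S C S), process the symbols left to right:
Symbol S is a non-terminal. Add FIRST(S) \ {ε} = { 'a', 'x' }
S is nullable (ε ∈ FIRST(S)), continue to the next symbol.
Symbol C is a non-terminal. Add FIRST(C) \ {ε} = { }
C is nullable (ε ∈ FIRST(C)), continue to the next symbol.
Symbol S is a non-terminal. Add FIRST(S) \ {ε} = { 'a', 'x' }
S is nullable (ε ∈ FIRST(S)), continue to the next symbol.
All symbols are nullable, so ε is in the result.
FIRST(S C S) = { 'a', 'x', ε }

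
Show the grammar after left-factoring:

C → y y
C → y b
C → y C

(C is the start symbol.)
Left-factoring transforms A → αβ₁ | αβ₂ into A → αA' and A' → β₁ | β₂
(α is the longest common prefix among the alternatives). Repeat until
no nonterminal has two alternatives with a common prefix.

Round 1: C has alternatives sharing prefix 'y'. Introduce C': C → y C'
  Add: C' → y
  Add: C' → b
  Add: C' → C

No remaining common prefixes — done.

Resulting grammar:
C → y C'
C' → y
C' → b
C' → C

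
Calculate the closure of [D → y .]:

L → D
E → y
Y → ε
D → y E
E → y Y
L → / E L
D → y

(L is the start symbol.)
{ [D → y .] }

Start with: [D → y .]
The dot is at the end, so nothing is added.

CLOSURE = { [D → y .] }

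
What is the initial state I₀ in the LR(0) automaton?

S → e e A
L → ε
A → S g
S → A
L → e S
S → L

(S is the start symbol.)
First, augment the grammar with S' → S
I₀ = CLOSURE({ [S' → . S] }):
  [S' → . S] has the dot before S: add [S → . e e A], [S → . A], [S → . L]
  [S → . A] has the dot before A: add [A → . S g]
  [S → . L] has the dot before L: add [L → .], [L → . e S]
No further items can be added.

I₀ = { [A → . S g], [L → . e S], [L → .], [S → . A], [S → . L], [S → . e e A], [S' → . S] }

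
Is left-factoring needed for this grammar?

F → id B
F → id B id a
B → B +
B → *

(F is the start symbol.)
Left-factoring is needed when two productions for the same non-terminal
share a common prefix on the right-hand side.

Productions for F:
  F → id B
  F → id B id a
Productions for B:
  B → B +
  B → *

Found common prefix 'id B' in productions for F

Answer: Yes, F has productions with common prefix 'id B'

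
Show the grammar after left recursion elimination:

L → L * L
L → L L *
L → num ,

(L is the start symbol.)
L is directly left-recursive. The standard transformation for
  A → A α₁ | ... | A α_m | β₁ | ... | β_n
is
  A  → β₁ A' | ... | β_n A'
  A' → α₁ A' | ... | α_m A' | ε

L → num , becomes L → num , L'
L → L * L becomes L' → * L L'
L → L L * becomes L' → L * L'
Add L' → ε

Resulting grammar:
L → num , L'
L' → * L L'
L' → L * L'
L' → ε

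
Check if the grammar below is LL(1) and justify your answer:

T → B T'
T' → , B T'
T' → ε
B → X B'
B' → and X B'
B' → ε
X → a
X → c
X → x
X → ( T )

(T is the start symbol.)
A grammar is LL(1) if for each non-terminal N with multiple productions, the predict sets of those productions are pairwise disjoint, where PREDICT(N → α) = (FIRST(α) \ {ε}) ∪ (FOLLOW(N) if α ⇒* ε).

Relevant sets:
  FOLLOW(T') = { $, ')' }
  FOLLOW(B') = { $, ')', ',' }

For T':
  PREDICT(T' → ',' B T') = { ',' }
  PREDICT(T' → ε) = { $, ')' }
For B':
  PREDICT(B' → and X B') = { 'and' }
  PREDICT(B' → ε) = { $, ')', ',' }
For X:
  PREDICT(X → a) = { 'a' }
  PREDICT(X → c) = { 'c' }
  PREDICT(X → x) = { 'x' }
  PREDICT(X → '(' T ')') = { '(' }
T, B have a single production, so nothing to check there.

All predict sets are disjoint. The grammar IS LL(1).

Answer: Yes, the grammar is LL(1).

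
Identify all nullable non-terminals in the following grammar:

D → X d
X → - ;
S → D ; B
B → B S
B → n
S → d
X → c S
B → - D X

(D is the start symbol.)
None

A non-terminal is nullable if it can derive ε (the empty string): either it has an ε-production, or it has a production whose right-hand side consists entirely of nullable non-terminals.

There are no ε-productions, so no non-terminal can derive ε.
No non-terminals are nullable.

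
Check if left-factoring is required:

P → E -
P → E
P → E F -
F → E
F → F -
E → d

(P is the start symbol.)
Yes, P has productions with common prefix 'E'

Left-factoring is needed when two productions for the same non-terminal
share a common prefix on the right-hand side.

Productions for P:
  P → E -
  P → E
  P → E F -
Productions for F:
  F → E
  F → F -

Found common prefix 'E' in productions for P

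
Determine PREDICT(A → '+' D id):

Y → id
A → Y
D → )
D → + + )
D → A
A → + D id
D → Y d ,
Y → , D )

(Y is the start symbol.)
PREDICT(A → '+' D id) = (FIRST(RHS) \ {ε}) ∪ (FOLLOW(A) if ε ∈ FIRST(RHS), i.e. RHS ⇒* ε)
FIRST('+' D id) = { '+' }
ε ∉ FIRST('+' D id), so FOLLOW(A) is not added.
PREDICT(A → '+' D id) = { '+' }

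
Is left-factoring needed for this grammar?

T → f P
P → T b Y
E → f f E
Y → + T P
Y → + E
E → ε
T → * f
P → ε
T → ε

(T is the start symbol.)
Yes, Y has productions with common prefix '+'

Left-factoring is needed when two productions for the same non-terminal
share a common prefix on the right-hand side.

Productions for T:
  T → f P
  T → * f
  T → ε
Productions for P:
  P → T b Y
  P → ε
Productions for E:
  E → f f E
  E → ε
Productions for Y:
  Y → + T P
  Y → + E

Found common prefix '+' in productions for Y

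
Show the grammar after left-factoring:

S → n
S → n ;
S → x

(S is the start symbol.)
Left-factoring transforms A → αβ₁ | αβ₂ into A → αA' and A' → β₁ | β₂
(α is the longest common prefix among the alternatives). Repeat until
no nonterminal has two alternatives with a common prefix.

Round 1: S has alternatives sharing prefix 'n'. Introduce S': S → n S'
  Add: S' → ε
  Add: S' → ;

No remaining common prefixes — done.

Resulting grammar:
S → n S'
S' → ε
S' → ;
S → x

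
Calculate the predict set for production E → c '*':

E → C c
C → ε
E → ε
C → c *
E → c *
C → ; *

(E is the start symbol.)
{ 'c' }

PREDICT(E → c '*') = (FIRST(RHS) \ {ε}) ∪ (FOLLOW(E) if ε ∈ FIRST(RHS), i.e. RHS ⇒* ε)
FIRST(c '*') = { 'c' }
ε ∉ FIRST(c '*'), so FOLLOW(E) is not added.
PREDICT(E → c '*') = { 'c' }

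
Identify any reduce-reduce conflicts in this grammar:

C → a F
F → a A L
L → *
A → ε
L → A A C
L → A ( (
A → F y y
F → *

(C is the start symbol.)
Yes — I10: [F → * .] vs [L → * .]

A reduce-reduce conflict occurs when an LR(0) state has two complete items [A → α .] and [B → β .] — both call for a reduction, and with no lookahead the parser cannot choose between them.

Augment with C' → C and build the canonical LR(0) collection (I0 = CLOSURE({[C' → . C]}), then GOTO on every symbol after a dot until no new states appear). It has 17 states:
  I0: { [C → . a F], [C' → . C] }  — shift
  I1: { [C' → C .] }  — accept
  I2: { [C → a . F], [F → . *], [F → . a A L] }  — shift
  I3: { [F → * .] }  — reduce
  I4: { [C → a F .] }  — reduce
  I5: { [A → . F y y], [A → .], [F → . *], [F → . a A L], [F → a . A L] }  — shift, reduce
  I6: { [A → . F y y], [A → .], [F → . *], [F → . a A L], [F → a A . L], [L → . *], [L → . A ( (], [L → . A A C] }  — shift, reduce
  I7: { [A → F . y y] }  — shift
  I8: { [A → F y . y] }  — shift
  I9: { [A → F y y .] }  — reduce
  I10: { [F → * .], [L → * .] }  — 2 reduces
  I11: { [A → . F y y], [A → .], [F → . *], [F → . a A L], [L → A . ( (], [L → A . A C] }  — shift, reduce
  I12: { [F → a A L .] }  — reduce
  I13: { [L → A ( . (] }  — shift
  I14: { [C → . a F], [L → A A . C] }  — shift
  I15: { [L → A A C .] }  — reduce
  I16: { [L → A ( ( .] }  — reduce

I10 contains complete items [F → * .], [L → * .] — reduce-reduce conflict.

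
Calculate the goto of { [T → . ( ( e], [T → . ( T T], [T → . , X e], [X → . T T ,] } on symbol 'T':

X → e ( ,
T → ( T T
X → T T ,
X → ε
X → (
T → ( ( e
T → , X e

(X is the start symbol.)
{ [T → . ( ( e], [T → . ( T T], [T → . , X e], [X → T . T ,] }

GOTO(I, 'T') = CLOSURE({ [A → αX.β] : [A → α.Xβ] ∈ I, X = 'T' })

Items with dot before 'T', with the dot advanced:
  [X → . T T ,] → [X → T . T ,]
Closure of the advanced items:
  [X → T . T ,] has the dot before T: add [T → . ( T T], [T → . ( ( e], [T → . , X e]

GOTO = { [T → . ( ( e], [T → . ( T T], [T → . , X e], [X → T . T ,] }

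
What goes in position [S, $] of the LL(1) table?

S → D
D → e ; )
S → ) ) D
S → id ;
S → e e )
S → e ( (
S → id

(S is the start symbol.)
Empty (error entry)

To find M[S, $], we find productions for S where $ is in the predict set (PREDICT(N → α) = (FIRST(α) \ {ε}) ∪ (FOLLOW(N) if α ⇒* ε)).

Relevant sets:
  FIRST(D) = { 'e' }

S → D: PREDICT = { 'e' }
S → ) ) D: PREDICT = { ')' }
S → id ;: PREDICT = { 'id' }
S → e e ): PREDICT = { 'e' }
S → e ( (: PREDICT = { 'e' }
S → id: PREDICT = { 'id' }

M[S, $] is empty (no production applies)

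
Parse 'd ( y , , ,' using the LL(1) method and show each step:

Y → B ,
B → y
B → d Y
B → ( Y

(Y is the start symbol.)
LL(1) parsing maintains a stack (initially the start symbol over $) and the input. At each step: if the stack top is a terminal, match it against the current input token; if it is a non-terminal N, replace it with the RHS of M[N, lookahead] (the unique production whose predict set contains the lookahead).

Stack is shown with the top on the left.

Stack      Input          Action
--------------------------------
Y $        d ( y , , , $  output Y → B ,
B , $      d ( y , , , $  output B → d Y
d Y , $    d ( y , , , $  match 'd'
Y , $      ( y , , , $    output Y → B ,
B , , $    ( y , , , $    output B → ( Y
( Y , , $  ( y , , , $    match '('
Y , , $    y , , , $      output Y → B ,
B , , , $  y , , , $      output B → y
y , , , $  y , , , $      match 'y'
, , , $    , , , $        match ','
, , $      , , $          match ','
, $        , $            match ','
$          $              accept

The string is accepted.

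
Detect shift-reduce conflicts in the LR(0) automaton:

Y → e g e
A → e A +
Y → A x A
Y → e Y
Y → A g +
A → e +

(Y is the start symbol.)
No shift-reduce conflicts

Augment with Y' → Y and build the canonical LR(0) collection (I0 = CLOSURE({[Y' → . Y]}), then GOTO on every symbol after a dot until no new states appear). It has 16 states:
  I0: { [A → . e +], [A → . e A +], [Y → . A g +], [Y → . A x A], [Y → . e Y], [Y → . e g e], [Y' → . Y] }  — shift
  I1: { [Y → A . g +], [Y → A . x A] }  — shift
  I2: { [Y' → Y .] }  — accept
  I3: { [A → . e +], [A → . e A +], [A → e . +], [A → e . A +], [Y → . A g +], [Y → . A x A], [Y → . e Y], [Y → . e g e], [Y → e . Y], [Y → e . g e] }  — shift
  I4: { [A → e + .] }  — reduce
  I5: { [A → e A . +], [Y → A . g +], [Y → A . x A] }  — shift
  I6: { [Y → e Y .] }  — reduce
  I7: { [Y → e g . e] }  — shift
  I8: { [Y → e g e .] }  — reduce
  I9: { [A → e A + .] }  — reduce
  I10: { [Y → A g . +] }  — shift
  I11: { [A → . e +], [A → . e A +], [Y → A x . A] }  — shift
  I12: { [Y → A x A .] }  — reduce
  I13: { [A → . e +], [A → . e A +], [A → e . +], [A → e . A +] }  — shift
  I14: { [A → e A . +] }  — shift
  I15: { [Y → A g + .] }  — reduce

No state contains both a complete item and a shift item.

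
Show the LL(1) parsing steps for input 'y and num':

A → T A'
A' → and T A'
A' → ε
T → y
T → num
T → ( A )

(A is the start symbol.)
LL(1) parsing maintains a stack (initially the start symbol over $) and the input. At each step: if the stack top is a terminal, match it against the current input token; if it is a non-terminal N, replace it with the RHS of M[N, lookahead] (the unique production whose predict set contains the lookahead).

Stack is shown with the top on the left.

Stack       Input        Action
-------------------------------
A $         y and num $  output A → T A'
T A' $      y and num $  output T → y
y A' $      y and num $  match 'y'
A' $        and num $    output A' → and T A'
and T A' $  and num $    match 'and'
T A' $      num $        output T → num
num A' $    num $        match 'num'
A' $        $            output A' → ε
$           $            accept

The string is accepted.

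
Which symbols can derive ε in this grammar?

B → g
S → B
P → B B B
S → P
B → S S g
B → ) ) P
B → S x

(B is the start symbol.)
None

There are no ε-productions, so no non-terminal can derive ε.
No non-terminals are nullable.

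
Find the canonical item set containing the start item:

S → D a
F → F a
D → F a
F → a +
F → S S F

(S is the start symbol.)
First, augment the grammar with S' → S
I₀ = CLOSURE({ [S' → . S] }):
  [S' → . S] has the dot before S: add [S → . D a]
  [S → . D a] has the dot before D: add [D → . F a]
  [D → . F a] has the dot before F: add [F → . F a], [F → . a +], [F → . S S F]
No further items can be added.

I₀ = { [D → . F a], [F → . F a], [F → . S S F], [F → . a +], [S → . D a], [S' → . S] }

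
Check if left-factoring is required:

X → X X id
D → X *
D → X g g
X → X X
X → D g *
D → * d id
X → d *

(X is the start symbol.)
Yes, X has productions with common prefix 'X X'; D has productions with common prefix 'X'

Left-factoring is needed when two productions for the same non-terminal
share a common prefix on the right-hand side.

Productions for X:
  X → X X id
  X → X X
  X → D g *
  X → d *
Productions for D:
  D → X *
  D → X g g
  D → * d id

Found common prefix 'X X' in productions for X
Found common prefix 'X' in productions for D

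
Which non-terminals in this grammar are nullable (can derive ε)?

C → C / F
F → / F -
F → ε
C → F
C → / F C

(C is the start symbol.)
A non-terminal is nullable if it can derive ε (the empty string): either it has an ε-production, or it has a production whose right-hand side consists entirely of nullable non-terminals.

ε-productions: F → ε
So F is immediately nullable.
C → F: every symbol on the right is nullable, so C is nullable too.
Every non-terminal is now nullable.
Nullable = { 'C', 'F' }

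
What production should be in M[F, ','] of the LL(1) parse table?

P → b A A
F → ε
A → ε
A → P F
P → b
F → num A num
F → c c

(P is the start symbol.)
To find M[F, ','], we find productions for F where ',' is in the predict set (PREDICT(N → α) = (FIRST(α) \ {ε}) ∪ (FOLLOW(N) if α ⇒* ε)).

Relevant sets:
  FOLLOW(F) = { $, 'b', 'c', 'num' }

F → ε: PREDICT = { $, 'b', 'c', 'num' }
F → num A num: PREDICT = { 'num' }
F → c c: PREDICT = { 'c' }

M[F, ','] is empty (no production applies)

Answer: Empty (error entry)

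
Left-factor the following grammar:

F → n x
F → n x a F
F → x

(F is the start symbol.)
F → n x F'
F' → ε
F' → a F
F → x

Left-factoring transforms A → αβ₁ | αβ₂ into A → αA' and A' → β₁ | β₂
(α is the longest common prefix among the alternatives). Repeat until
no nonterminal has two alternatives with a common prefix.

Round 1: F has alternatives sharing prefix 'n x'. Introduce F': F → n x F'
  Add: F' → ε
  Add: F' → a F

No remaining common prefixes — done.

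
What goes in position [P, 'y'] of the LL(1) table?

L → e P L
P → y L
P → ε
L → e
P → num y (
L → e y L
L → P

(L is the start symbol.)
P → y L, P → ε

To find M[P, 'y'], we find productions for P where 'y' is in the predict set (PREDICT(N → α) = (FIRST(α) \ {ε}) ∪ (FOLLOW(N) if α ⇒* ε)).

Relevant sets:
  FOLLOW(P) = { $, 'e', 'num', 'y' }

P → y L: PREDICT = { 'y' }
  'y' is in predict set, so this production goes in M[P, 'y']
P → ε: PREDICT = { $, 'e', 'num', 'y' }
  'y' is in predict set, so this production goes in M[P, 'y']
P → num y (: PREDICT = { 'num' }

M[P, 'y'] = P → y L, P → ε  (a multiply-defined cell — the grammar is not LL(1))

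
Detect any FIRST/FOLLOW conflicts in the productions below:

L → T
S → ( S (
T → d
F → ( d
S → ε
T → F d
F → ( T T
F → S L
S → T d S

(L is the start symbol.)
Nullable non-terminals: S.
FIRST sets used below: FIRST(T) = { '(', 'd' }

S: nullable alternative(s) S → ε; FOLLOW(S) = { '(', 'd' }
  S → ( S (: FIRST \ {ε} = { '(' } — overlaps FOLLOW(S) on { '(' }: CONFLICT
  S → ε: FIRST \ {ε} = { } — this is the only nullable alternative, skip
  S → T d S: FIRST \ {ε} = { '(', 'd' } — overlaps FOLLOW(S) on { '(', 'd' }: CONFLICT

F, L, T have no nullable alternative, so no FIRST/FOLLOW check is needed there.

So the grammar has 2 FIRST/FOLLOW conflicts (marked CONFLICT above).

Answer: Yes. S → '(' S '(' with FOLLOW(S) on { '(' }; S → T d S with FOLLOW(S) on { '(', 'd' }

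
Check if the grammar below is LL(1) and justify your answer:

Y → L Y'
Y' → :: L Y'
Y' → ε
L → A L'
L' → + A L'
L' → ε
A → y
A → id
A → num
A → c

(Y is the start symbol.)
Yes, the grammar is LL(1).

A grammar is LL(1) if for each non-terminal N with multiple productions, the predict sets of those productions are pairwise disjoint, where PREDICT(N → α) = (FIRST(α) \ {ε}) ∪ (FOLLOW(N) if α ⇒* ε).

Relevant sets:
  FOLLOW(Y') = { $ }
  FOLLOW(L') = { $, '::' }

For Y':
  PREDICT(Y' → :: L Y') = { '::' }
  PREDICT(Y' → ε) = { $ }
For L':
  PREDICT(L' → '+' A L') = { '+' }
  PREDICT(L' → ε) = { $, '::' }
For A:
  PREDICT(A → y) = { 'y' }
  PREDICT(A → id) = { 'id' }
  PREDICT(A → num) = { 'num' }
  PREDICT(A → c) = { 'c' }
Y, L have a single production, so nothing to check there.

All predict sets are disjoint. The grammar IS LL(1).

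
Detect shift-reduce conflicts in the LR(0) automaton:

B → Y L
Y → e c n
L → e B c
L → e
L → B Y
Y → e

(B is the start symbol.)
Yes — I3: [Y → e .] vs [Y → e . c n]; I8: [L → e .] vs [Y → . e]

A shift-reduce conflict occurs when an LR(0) state has both:
  - a complete (reduce) item [A → α .] (dot at the end), and
  - a shift item [B → β . c γ] (dot before a terminal).

Augment with B' → B and build the canonical LR(0) collection (I0 = CLOSURE({[B' → . B]}), then GOTO on every symbol after a dot until no new states appear). It has 12 states:
  I0: { [B → . Y L], [B' → . B], [Y → . e c n], [Y → . e] }  — shift
  I1: { [B' → B .] }  — accept
  I2: { [B → . Y L], [B → Y . L], [L → . B Y], [L → . e B c], [L → . e], [Y → . e c n], [Y → . e] }  — shift
  I3: { [Y → e . c n], [Y → e .] }  — shift, reduce
  I4: { [Y → e c . n] }  — shift
  I5: { [Y → e c n .] }  — reduce
  I6: { [L → B . Y], [Y → . e c n], [Y → . e] }  — shift
  I7: { [B → Y L .] }  — reduce
  I8: { [B → . Y L], [L → e . B c], [L → e .], [Y → . e c n], [Y → . e], [Y → e . c n], [Y → e .] }  — shift, 2 reduces
  I9: { [L → e B . c] }  — shift
  I10: { [L → e B c .] }  — reduce
  I11: { [L → B Y .] }  — reduce

I3 contains reduce item [Y → e .] and shift item [Y → e . c n] — shift-reduce conflict.
I8 contains reduce items [L → e .], [Y → e .] and shift items [Y → . e], [Y → . e c n], [Y → e . c n] — shift-reduce conflict.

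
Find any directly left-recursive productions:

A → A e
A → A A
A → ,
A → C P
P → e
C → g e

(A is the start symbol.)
Yes, A is left-recursive

Direct left recursion occurs when N → N α for some non-terminal N (the right-hand side begins with the left-hand side itself).

A → A e: LEFT RECURSIVE (starts with A)
A → A A: LEFT RECURSIVE (starts with A)
A → ,: starts with ','
A → C P: starts with C
P → e: starts with e
C → g e: starts with g

The grammar has direct left recursion on: A.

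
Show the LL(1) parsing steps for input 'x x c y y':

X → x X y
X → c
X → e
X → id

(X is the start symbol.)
LL(1) parsing maintains a stack (initially the start symbol over $) and the input. At each step: if the stack top is a terminal, match it against the current input token; if it is a non-terminal N, replace it with the RHS of M[N, lookahead] (the unique production whose predict set contains the lookahead).

Stack is shown with the top on the left.

Stack      Input        Action
------------------------------
X $        x x c y y $  output X → x X y
x X y $    x x c y y $  match 'x'
X y $      x c y y $    output X → x X y
x X y y $  x c y y $    match 'x'
X y y $    c y y $      output X → c
c y y $    c y y $      match 'c'
y y $      y y $        match 'y'
y $        y $          match 'y'
$          $            accept

The string is accepted.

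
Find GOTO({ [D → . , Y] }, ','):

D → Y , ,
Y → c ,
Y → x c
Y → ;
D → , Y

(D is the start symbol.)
GOTO(I, ',') = CLOSURE({ [A → αX.β] : [A → α.Xβ] ∈ I, X = ',' })

Items with dot before ',', with the dot advanced:
  [D → . , Y] → [D → , . Y]
Closure of the advanced items:
  [D → , . Y] has the dot before Y: add [Y → . c ,], [Y → . x c], [Y → . ;]

GOTO = { [D → , . Y], [Y → . ;], [Y → . c ,], [Y → . x c] }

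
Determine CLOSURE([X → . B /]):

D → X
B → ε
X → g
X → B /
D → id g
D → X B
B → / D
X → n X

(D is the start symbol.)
Start with: [X → . B /]
  [X → . B /] has the dot before B: add [B → .], [B → . / D]
No further items can be added.

CLOSURE = { [B → . / D], [B → .], [X → . B /] }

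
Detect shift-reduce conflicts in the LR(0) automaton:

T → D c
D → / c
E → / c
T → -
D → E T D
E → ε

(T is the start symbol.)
Yes — I0: [E → .] vs [D → . / c]; I4: [E → .] vs [D → . / c]; I6: [E → .] vs [D → . / c]

Augment with T' → T and build the canonical LR(0) collection (I0 = CLOSURE({[T' → . T]}), then GOTO on every symbol after a dot until no new states appear). It has 10 states:
  I0: { [D → . / c], [D → . E T D], [E → . / c], [E → .], [T → . -], [T → . D c], [T' → . T] }  — shift, reduce
  I1: { [T → - .] }  — reduce
  I2: { [D → / . c], [E → / . c] }  — shift
  I3: { [T → D . c] }  — shift
  I4: { [D → . / c], [D → . E T D], [D → E . T D], [E → . / c], [E → .], [T → . -], [T → . D c] }  — shift, reduce
  I5: { [T' → T .] }  — accept
  I6: { [D → . / c], [D → . E T D], [D → E T . D], [E → . / c], [E → .] }  — shift, reduce
  I7: { [D → E T D .] }  — reduce
  I8: { [T → D c .] }  — reduce
  I9: { [D → / c .], [E → / c .] }  — 2 reduces

I0 contains reduce item [E → .] and shift items [D → . / c], [E → . / c], [T → . -] — shift-reduce conflict.
I4 contains reduce item [E → .] and shift items [D → . / c], [E → . / c], [T → . -] — shift-reduce conflict.
I6 contains reduce item [E → .] and shift items [D → . / c], [E → . / c] — shift-reduce conflict.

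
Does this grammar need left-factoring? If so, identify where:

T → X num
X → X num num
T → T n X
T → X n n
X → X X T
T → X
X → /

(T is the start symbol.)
Yes, T has productions with common prefix 'X'; X has productions with common prefix 'X'

Left-factoring is needed when two productions for the same non-terminal
share a common prefix on the right-hand side.

Productions for T:
  T → X num
  T → T n X
  T → X n n
  T → X
Productions for X:
  X → X num num
  X → X X T
  X → /

Found common prefix 'X' in productions for T
Found common prefix 'X' in productions for X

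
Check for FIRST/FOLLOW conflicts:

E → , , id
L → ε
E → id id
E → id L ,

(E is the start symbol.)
Nullable non-terminals: L.
L has a nullable alternative but only one production, so nothing to check.

E has no nullable alternative, so no FIRST/FOLLOW check is needed there.

No FIRST/FOLLOW conflicts found.

Answer: No FIRST/FOLLOW conflicts.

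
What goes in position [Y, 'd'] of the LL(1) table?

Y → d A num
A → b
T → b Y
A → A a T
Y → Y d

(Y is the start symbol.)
To find M[Y, 'd'], we find productions for Y where 'd' is in the predict set (PREDICT(N → α) = (FIRST(α) \ {ε}) ∪ (FOLLOW(N) if α ⇒* ε)).

Relevant sets:
  FIRST(Y) = { 'd' }

Y → d A num: PREDICT = { 'd' }
  'd' is in predict set, so this production goes in M[Y, 'd']
Y → Y d: PREDICT = { 'd' }
  'd' is in predict set, so this production goes in M[Y, 'd']

M[Y, 'd'] = Y → d A num, Y → Y d  (a multiply-defined cell — the grammar is not LL(1))

Answer: Y → d A num, Y → Y d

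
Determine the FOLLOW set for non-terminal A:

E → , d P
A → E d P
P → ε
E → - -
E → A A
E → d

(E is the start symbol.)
In E → A A: A is followed by A, add FIRST(A) \ {ε} = { ',', '-', 'd' }
In E → A A: A is at the end, add FOLLOW(E)

The FOLLOW sets referred to above (computed the same way, to a fixed point):
  FOLLOW(E) = { $, 'd' }

Taking the union: FOLLOW(A) = { $, ',', '-', 'd' }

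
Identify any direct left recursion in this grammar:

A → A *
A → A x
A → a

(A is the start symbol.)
Yes, A is left-recursive

Direct left recursion occurs when N → N α for some non-terminal N (the right-hand side begins with the left-hand side itself).

A → A *: LEFT RECURSIVE (starts with A)
A → A x: LEFT RECURSIVE (starts with A)
A → a: starts with a

The grammar has direct left recursion on: A.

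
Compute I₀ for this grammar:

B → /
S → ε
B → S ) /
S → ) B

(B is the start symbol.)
{ [B → . /], [B → . S ) /], [B' → . B], [S → . ) B], [S → .] }

First, augment the grammar with B' → B
I₀ = CLOSURE({ [B' → . B] }):
  [B' → . B] has the dot before B: add [B → . /], [B → . S ) /]
  [B → . S ) /] has the dot before S: add [S → .], [S → . ) B]
No further items can be added.

I₀ = { [B → . /], [B → . S ) /], [B' → . B], [S → . ) B], [S → .] }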